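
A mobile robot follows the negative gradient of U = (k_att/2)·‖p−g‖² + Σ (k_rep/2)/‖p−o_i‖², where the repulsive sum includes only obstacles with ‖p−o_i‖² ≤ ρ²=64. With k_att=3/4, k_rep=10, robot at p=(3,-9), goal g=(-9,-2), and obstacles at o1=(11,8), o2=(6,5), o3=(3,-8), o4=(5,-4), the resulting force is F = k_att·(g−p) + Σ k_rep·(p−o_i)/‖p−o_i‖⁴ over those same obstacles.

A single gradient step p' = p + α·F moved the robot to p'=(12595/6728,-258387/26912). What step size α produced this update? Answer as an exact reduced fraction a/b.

F_att = 3/4·(g−p) = 3/4·(-12,7) = (-9.0000,5.2500)
o1: d²=353 > ρ²=64 → inactive
o2: d²=205 > ρ²=64 → inactive
o3: d²=1 ≤ ρ²=64; F_rep = 10·(0,-1)/1² = (0.0000,-10.0000)
o4: d²=29 ≤ ρ²=64; F_rep = 10·(-2,-5)/29² = (-0.0238,-0.0595)
F = F_att + ΣF_rep = (-9.0238,-4.8095)
Δp = p'−p = (-1.1280,-0.6012); α = Δx/Fx = (-7589/6728) / (-7589/841) = 1/8
check: Δy/Fy = (-16179/26912) / (-16179/3364) = 1/8 ✓

α = 1/8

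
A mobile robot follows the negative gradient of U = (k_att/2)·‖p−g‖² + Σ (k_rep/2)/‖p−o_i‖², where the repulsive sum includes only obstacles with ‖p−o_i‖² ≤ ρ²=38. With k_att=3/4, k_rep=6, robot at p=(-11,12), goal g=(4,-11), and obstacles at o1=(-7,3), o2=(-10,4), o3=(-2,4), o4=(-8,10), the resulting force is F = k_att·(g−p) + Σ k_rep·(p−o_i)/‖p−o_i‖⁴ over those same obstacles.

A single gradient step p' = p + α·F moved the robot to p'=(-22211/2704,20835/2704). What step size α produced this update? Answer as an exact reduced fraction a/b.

α = 1/4

F_att = 3/4·(g−p) = 3/4·(15,-23) = (11.2500,-17.2500)
o1: d²=97 > ρ²=38 → inactive
o2: d²=65 > ρ²=38 → inactive
o3: d²=145 > ρ²=38 → inactive
o4: d²=13 ≤ ρ²=38; F_rep = 6·(-3,2)/13² = (-0.1065,0.0710)
F = F_att + ΣF_rep = (11.1435,-17.1790)
Δp = p'−p = (2.7859,-4.2947); α = Δx/Fx = (7533/2704) / (7533/676) = 1/4
check: Δy/Fy = (-11613/2704) / (-11613/676) = 1/4 ✓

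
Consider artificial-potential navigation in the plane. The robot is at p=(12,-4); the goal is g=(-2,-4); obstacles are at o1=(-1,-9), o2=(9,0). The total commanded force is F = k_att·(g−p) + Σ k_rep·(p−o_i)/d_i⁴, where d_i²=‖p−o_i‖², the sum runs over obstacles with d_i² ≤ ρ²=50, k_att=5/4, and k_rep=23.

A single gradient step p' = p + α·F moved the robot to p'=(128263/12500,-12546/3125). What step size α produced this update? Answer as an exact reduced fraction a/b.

F_att = 5/4·(g−p) = 5/4·(-14,0) = (-17.5000,0.0000)
o1: d²=194 > ρ²=50 → inactive
o2: d²=25 ≤ ρ²=50; F_rep = 23·(3,-4)/25² = (0.1104,-0.1472)
F = F_att + ΣF_rep = (-17.3896,-0.1472)
Δp = p'−p = (-1.7390,-0.0147); α = Δx/Fx = (-21737/12500) / (-21737/1250) = 1/10
check: Δy/Fy = (-46/3125) / (-92/625) = 1/10 ✓

α = 1/10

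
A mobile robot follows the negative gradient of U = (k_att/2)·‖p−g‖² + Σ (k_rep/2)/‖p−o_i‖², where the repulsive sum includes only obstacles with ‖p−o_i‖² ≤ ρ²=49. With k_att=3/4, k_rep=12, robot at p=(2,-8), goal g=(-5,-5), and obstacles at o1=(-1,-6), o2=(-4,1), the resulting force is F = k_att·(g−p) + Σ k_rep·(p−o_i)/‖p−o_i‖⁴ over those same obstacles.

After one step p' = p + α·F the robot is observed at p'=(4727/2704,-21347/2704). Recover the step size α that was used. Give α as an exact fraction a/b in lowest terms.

F_att = 3/4·(g−p) = 3/4·(-7,3) = (-5.2500,2.2500)
o1: d²=13 ≤ ρ²=49; F_rep = 12·(3,-2)/13² = (0.2130,-0.1420)
o2: d²=117 > ρ²=49 → inactive
F = F_att + ΣF_rep = (-5.0370,2.1080)
Δp = p'−p = (-0.2518,0.1054); α = Δx/Fx = (-681/2704) / (-3405/676) = 1/20
check: Δy/Fy = (285/2704) / (1425/676) = 1/20 ✓

α = 1/20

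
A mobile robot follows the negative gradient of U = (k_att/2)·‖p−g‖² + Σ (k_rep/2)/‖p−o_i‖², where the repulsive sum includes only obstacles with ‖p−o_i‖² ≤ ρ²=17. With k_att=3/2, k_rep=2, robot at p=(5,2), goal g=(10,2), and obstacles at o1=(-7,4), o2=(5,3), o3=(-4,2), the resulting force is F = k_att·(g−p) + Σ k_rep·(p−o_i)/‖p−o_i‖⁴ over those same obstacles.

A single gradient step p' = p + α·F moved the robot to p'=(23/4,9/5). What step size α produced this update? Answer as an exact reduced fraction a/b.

F_att = 3/2·(g−p) = 3/2·(5,0) = (7.5000,0.0000)
o1: d²=148 > ρ²=17 → inactive
o2: d²=1 ≤ ρ²=17; F_rep = 2·(0,-1)/1² = (0.0000,-2.0000)
o3: d²=81 > ρ²=17 → inactive
F = F_att + ΣF_rep = (7.5000,-2.0000)
Δp = p'−p = (0.7500,-0.2000); α = Δx/Fx = (3/4) / (15/2) = 1/10
check: Δy/Fy = (-1/5) / (-2) = 1/10 ✓

α = 1/10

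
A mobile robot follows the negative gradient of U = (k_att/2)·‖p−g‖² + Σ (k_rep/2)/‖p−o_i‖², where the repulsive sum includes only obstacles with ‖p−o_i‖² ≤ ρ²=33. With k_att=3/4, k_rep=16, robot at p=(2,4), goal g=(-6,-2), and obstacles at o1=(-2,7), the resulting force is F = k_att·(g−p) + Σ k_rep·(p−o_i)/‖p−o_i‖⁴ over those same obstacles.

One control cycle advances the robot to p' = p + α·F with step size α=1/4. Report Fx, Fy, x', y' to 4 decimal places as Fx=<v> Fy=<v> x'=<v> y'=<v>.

Fx=-5.8976 Fy=-4.5768 x'=0.5256 y'=2.8558

F_att = 3/4·(g−p) = 3/4·(-8,-6) = (-6.0000,-4.5000)
o1: d²=25 ≤ ρ²=33; F_rep = 16·(4,-3)/25² = (0.1024,-0.0768)
F = F_att + ΣF_rep = (-5.8976,-4.5768)
p' = p + 1/4·F = (0.5256,2.8558)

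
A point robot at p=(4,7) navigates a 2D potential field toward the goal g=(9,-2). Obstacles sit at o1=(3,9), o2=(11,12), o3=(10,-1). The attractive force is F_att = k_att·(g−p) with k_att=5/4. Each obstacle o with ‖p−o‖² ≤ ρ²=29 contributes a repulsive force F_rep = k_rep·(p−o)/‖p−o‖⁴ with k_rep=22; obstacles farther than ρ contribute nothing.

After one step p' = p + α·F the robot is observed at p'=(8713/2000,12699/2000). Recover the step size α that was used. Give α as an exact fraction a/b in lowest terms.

F_att = 5/4·(g−p) = 5/4·(5,-9) = (6.2500,-11.2500)
o1: d²=5 ≤ ρ²=29; F_rep = 22·(1,-2)/5² = (0.8800,-1.7600)
o2: d²=74 > ρ²=29 → inactive
o3: d²=100 > ρ²=29 → inactive
F = F_att + ΣF_rep = (7.1300,-13.0100)
Δp = p'−p = (0.3565,-0.6505); α = Δx/Fx = (713/2000) / (713/100) = 1/20
check: Δy/Fy = (-1301/2000) / (-1301/100) = 1/20 ✓

α = 1/20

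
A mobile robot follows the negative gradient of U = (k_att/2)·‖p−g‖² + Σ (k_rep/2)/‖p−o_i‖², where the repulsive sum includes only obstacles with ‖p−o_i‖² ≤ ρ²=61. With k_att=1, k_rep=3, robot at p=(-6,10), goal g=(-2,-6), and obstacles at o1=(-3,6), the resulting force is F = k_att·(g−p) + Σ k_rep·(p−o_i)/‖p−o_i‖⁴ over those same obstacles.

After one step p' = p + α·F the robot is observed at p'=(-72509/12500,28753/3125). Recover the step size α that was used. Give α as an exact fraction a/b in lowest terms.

F_att = 1·(g−p) = 1·(4,-16) = (4.0000,-16.0000)
o1: d²=25 ≤ ρ²=61; F_rep = 3·(-3,4)/25² = (-0.0144,0.0192)
F = F_att + ΣF_rep = (3.9856,-15.9808)
Δp = p'−p = (0.1993,-0.7990); α = Δx/Fx = (2491/12500) / (2491/625) = 1/20
check: Δy/Fy = (-2497/3125) / (-9988/625) = 1/20 ✓

α = 1/20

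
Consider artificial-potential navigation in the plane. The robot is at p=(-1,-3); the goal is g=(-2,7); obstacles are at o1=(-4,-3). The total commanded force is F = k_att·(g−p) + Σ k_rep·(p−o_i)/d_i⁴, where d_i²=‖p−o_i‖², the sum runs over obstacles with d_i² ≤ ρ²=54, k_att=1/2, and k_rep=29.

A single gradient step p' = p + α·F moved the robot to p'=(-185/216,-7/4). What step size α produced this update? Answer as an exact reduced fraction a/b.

α = 1/4

F_att = 1/2·(g−p) = 1/2·(-1,10) = (-0.5000,5.0000)
o1: d²=9 ≤ ρ²=54; F_rep = 29·(3,0)/9² = (1.0741,0.0000)
F = F_att + ΣF_rep = (0.5741,5.0000)
Δp = p'−p = (0.1435,1.2500); α = Δx/Fx = (31/216) / (31/54) = 1/4
check: Δy/Fy = (5/4) / (5) = 1/4 ✓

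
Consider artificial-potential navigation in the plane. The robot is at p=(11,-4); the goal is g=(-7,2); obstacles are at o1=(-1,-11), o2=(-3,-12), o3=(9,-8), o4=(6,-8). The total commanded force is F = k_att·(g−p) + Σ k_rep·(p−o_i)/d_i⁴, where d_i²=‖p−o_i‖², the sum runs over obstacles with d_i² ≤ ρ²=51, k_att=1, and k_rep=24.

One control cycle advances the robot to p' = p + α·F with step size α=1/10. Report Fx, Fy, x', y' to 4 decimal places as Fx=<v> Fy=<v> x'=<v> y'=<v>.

Fx=-17.8086 Fy=6.2971 x'=9.2191 y'=-3.3703

F_att = 1·(g−p) = 1·(-18,6) = (-18.0000,6.0000)
o1: d²=193 > ρ²=51 → inactive
o2: d²=260 > ρ²=51 → inactive
o3: d²=20 ≤ ρ²=51; F_rep = 24·(2,4)/20² = (0.1200,0.2400)
o4: d²=41 ≤ ρ²=51; F_rep = 24·(5,4)/41² = (0.0714,0.0571)
F = F_att + ΣF_rep = (-17.8086,6.2971)
p' = p + 1/10·F = (9.2191,-3.3703)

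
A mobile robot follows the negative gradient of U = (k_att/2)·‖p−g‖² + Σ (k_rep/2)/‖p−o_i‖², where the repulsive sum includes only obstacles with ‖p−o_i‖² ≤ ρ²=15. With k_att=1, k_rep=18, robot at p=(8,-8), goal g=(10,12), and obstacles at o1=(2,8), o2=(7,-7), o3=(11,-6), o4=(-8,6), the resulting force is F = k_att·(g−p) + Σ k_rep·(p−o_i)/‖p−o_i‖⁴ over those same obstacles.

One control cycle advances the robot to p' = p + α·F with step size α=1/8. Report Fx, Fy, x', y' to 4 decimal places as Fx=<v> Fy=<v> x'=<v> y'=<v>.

F_att = 1·(g−p) = 1·(2,20) = (2.0000,20.0000)
o1: d²=292 > ρ²=15 → inactive
o2: d²=2 ≤ ρ²=15; F_rep = 18·(1,-1)/2² = (4.5000,-4.5000)
o3: d²=13 ≤ ρ²=15; F_rep = 18·(-3,-2)/13² = (-0.3195,-0.2130)
o4: d²=452 > ρ²=15 → inactive
F = F_att + ΣF_rep = (6.1805,15.2870)
p' = p + 1/8·F = (8.7726,-6.0891)

Fx=6.1805 Fy=15.2870 x'=8.7726 y'=-6.0891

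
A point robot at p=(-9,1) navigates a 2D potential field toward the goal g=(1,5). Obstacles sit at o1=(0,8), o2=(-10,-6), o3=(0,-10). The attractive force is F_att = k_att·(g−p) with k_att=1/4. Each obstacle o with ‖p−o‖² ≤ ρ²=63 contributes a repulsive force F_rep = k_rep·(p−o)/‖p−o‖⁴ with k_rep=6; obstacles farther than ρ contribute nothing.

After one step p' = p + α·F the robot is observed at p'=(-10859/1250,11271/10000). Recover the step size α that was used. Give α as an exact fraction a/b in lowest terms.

F_att = 1/4·(g−p) = 1/4·(10,4) = (2.5000,1.0000)
o1: d²=130 > ρ²=63 → inactive
o2: d²=50 ≤ ρ²=63; F_rep = 6·(1,7)/50² = (0.0024,0.0168)
o3: d²=202 > ρ²=63 → inactive
F = F_att + ΣF_rep = (2.5024,1.0168)
Δp = p'−p = (0.3128,0.1271); α = Δx/Fx = (391/1250) / (1564/625) = 1/8
check: Δy/Fy = (1271/10000) / (1271/1250) = 1/8 ✓

α = 1/8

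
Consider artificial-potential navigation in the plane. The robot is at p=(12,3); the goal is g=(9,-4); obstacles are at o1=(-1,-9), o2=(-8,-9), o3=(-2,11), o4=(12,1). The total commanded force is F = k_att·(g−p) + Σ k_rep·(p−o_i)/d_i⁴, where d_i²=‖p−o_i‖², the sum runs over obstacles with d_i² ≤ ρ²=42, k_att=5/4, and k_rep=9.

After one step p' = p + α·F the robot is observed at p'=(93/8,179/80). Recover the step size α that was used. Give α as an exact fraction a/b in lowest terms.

F_att = 5/4·(g−p) = 5/4·(-3,-7) = (-3.7500,-8.7500)
o1: d²=313 > ρ²=42 → inactive
o2: d²=544 > ρ²=42 → inactive
o3: d²=260 > ρ²=42 → inactive
o4: d²=4 ≤ ρ²=42; F_rep = 9·(0,2)/4² = (0.0000,1.1250)
F = F_att + ΣF_rep = (-3.7500,-7.6250)
Δp = p'−p = (-0.3750,-0.7625); α = Δx/Fx = (-3/8) / (-15/4) = 1/10
check: Δy/Fy = (-61/80) / (-61/8) = 1/10 ✓

α = 1/10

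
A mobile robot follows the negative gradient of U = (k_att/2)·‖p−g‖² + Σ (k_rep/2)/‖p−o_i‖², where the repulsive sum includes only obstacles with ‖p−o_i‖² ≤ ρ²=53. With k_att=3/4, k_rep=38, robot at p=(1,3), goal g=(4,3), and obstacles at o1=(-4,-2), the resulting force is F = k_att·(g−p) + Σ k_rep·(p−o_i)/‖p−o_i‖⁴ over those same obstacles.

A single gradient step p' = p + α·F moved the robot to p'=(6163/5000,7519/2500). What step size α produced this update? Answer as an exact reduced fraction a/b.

F_att = 3/4·(g−p) = 3/4·(3,0) = (2.2500,0.0000)
o1: d²=50 ≤ ρ²=53; F_rep = 38·(5,5)/50² = (0.0760,0.0760)
F = F_att + ΣF_rep = (2.3260,0.0760)
Δp = p'−p = (0.2326,0.0076); α = Δx/Fx = (1163/5000) / (1163/500) = 1/10
check: Δy/Fy = (19/2500) / (19/250) = 1/10 ✓

α = 1/10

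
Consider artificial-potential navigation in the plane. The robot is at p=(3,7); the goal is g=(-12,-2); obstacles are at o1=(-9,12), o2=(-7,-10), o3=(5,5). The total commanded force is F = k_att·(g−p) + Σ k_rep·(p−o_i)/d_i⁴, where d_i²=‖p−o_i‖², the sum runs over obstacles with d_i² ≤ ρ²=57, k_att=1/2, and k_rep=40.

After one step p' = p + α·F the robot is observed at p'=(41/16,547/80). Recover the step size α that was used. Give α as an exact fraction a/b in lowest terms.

α = 1/20

F_att = 1/2·(g−p) = 1/2·(-15,-9) = (-7.5000,-4.5000)
o1: d²=169 > ρ²=57 → inactive
o2: d²=389 > ρ²=57 → inactive
o3: d²=8 ≤ ρ²=57; F_rep = 40·(-2,2)/8² = (-1.2500,1.2500)
F = F_att + ΣF_rep = (-8.7500,-3.2500)
Δp = p'−p = (-0.4375,-0.1625); α = Δx/Fx = (-7/16) / (-35/4) = 1/20
check: Δy/Fy = (-13/80) / (-13/4) = 1/20 ✓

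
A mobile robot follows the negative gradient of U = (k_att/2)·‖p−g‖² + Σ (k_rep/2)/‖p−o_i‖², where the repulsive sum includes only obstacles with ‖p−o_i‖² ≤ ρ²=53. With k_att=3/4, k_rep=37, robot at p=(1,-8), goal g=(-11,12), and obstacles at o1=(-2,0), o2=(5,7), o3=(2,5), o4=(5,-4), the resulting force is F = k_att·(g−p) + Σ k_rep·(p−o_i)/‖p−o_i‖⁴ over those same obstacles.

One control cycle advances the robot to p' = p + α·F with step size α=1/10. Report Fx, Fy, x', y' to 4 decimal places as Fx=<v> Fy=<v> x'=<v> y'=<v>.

F_att = 3/4·(g−p) = 3/4·(-12,20) = (-9.0000,15.0000)
o1: d²=73 > ρ²=53 → inactive
o2: d²=241 > ρ²=53 → inactive
o3: d²=170 > ρ²=53 → inactive
o4: d²=32 ≤ ρ²=53; F_rep = 37·(-4,-4)/32² = (-0.1445,-0.1445)
F = F_att + ΣF_rep = (-9.1445,14.8555)
p' = p + 1/10·F = (0.0855,-6.5145)

Fx=-9.1445 Fy=14.8555 x'=0.0855 y'=-6.5145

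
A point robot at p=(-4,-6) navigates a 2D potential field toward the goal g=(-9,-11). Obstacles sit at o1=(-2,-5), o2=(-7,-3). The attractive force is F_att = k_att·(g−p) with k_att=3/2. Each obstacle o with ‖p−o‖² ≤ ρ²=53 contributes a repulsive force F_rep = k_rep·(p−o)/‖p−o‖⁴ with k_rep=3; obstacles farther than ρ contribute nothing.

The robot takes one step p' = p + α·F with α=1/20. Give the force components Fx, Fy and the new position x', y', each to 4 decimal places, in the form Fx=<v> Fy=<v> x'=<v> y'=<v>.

Fx=-7.7122 Fy=-7.6478 x'=-4.3856 y'=-6.3824

F_att = 3/2·(g−p) = 3/2·(-5,-5) = (-7.5000,-7.5000)
o1: d²=5 ≤ ρ²=53; F_rep = 3·(-2,-1)/5² = (-0.2400,-0.1200)
o2: d²=18 ≤ ρ²=53; F_rep = 3·(3,-3)/18² = (0.0278,-0.0278)
F = F_att + ΣF_rep = (-7.7122,-7.6478)
p' = p + 1/20·F = (-4.3856,-6.3824)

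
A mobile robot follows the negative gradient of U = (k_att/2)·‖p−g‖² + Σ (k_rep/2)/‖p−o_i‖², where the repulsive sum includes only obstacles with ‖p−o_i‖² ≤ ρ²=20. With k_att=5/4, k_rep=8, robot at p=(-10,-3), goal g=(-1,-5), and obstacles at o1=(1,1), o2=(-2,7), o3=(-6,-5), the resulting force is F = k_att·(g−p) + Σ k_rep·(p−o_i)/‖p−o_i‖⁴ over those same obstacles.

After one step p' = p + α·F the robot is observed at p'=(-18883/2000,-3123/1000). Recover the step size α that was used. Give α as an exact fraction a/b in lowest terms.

α = 1/20

F_att = 5/4·(g−p) = 5/4·(9,-2) = (11.2500,-2.5000)
o1: d²=137 > ρ²=20 → inactive
o2: d²=164 > ρ²=20 → inactive
o3: d²=20 ≤ ρ²=20; F_rep = 8·(-4,2)/20² = (-0.0800,0.0400)
F = F_att + ΣF_rep = (11.1700,-2.4600)
Δp = p'−p = (0.5585,-0.1230); α = Δx/Fx = (1117/2000) / (1117/100) = 1/20
check: Δy/Fy = (-123/1000) / (-123/50) = 1/20 ✓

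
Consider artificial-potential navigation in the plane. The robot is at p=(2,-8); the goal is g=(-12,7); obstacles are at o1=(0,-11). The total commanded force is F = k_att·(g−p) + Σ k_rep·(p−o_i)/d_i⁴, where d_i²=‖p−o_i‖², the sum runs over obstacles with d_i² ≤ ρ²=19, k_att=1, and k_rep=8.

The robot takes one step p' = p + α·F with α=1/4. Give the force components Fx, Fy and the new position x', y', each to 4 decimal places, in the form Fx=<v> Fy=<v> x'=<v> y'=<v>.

F_att = 1·(g−p) = 1·(-14,15) = (-14.0000,15.0000)
o1: d²=13 ≤ ρ²=19; F_rep = 8·(2,3)/13² = (0.0947,0.1420)
F = F_att + ΣF_rep = (-13.9053,15.1420)
p' = p + 1/4·F = (-1.4763,-4.2145)

Fx=-13.9053 Fy=15.1420 x'=-1.4763 y'=-4.2145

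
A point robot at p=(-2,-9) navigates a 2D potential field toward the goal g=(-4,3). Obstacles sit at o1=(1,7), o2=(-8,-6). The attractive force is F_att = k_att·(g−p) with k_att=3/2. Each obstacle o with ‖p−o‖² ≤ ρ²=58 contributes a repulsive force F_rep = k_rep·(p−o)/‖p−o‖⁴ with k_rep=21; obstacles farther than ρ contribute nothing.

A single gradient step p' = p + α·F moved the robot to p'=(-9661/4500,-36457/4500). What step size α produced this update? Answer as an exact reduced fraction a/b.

α = 1/20

F_att = 3/2·(g−p) = 3/2·(-2,12) = (-3.0000,18.0000)
o1: d²=265 > ρ²=58 → inactive
o2: d²=45 ≤ ρ²=58; F_rep = 21·(6,-3)/45² = (0.0622,-0.0311)
F = F_att + ΣF_rep = (-2.9378,17.9689)
Δp = p'−p = (-0.1469,0.8984); α = Δx/Fx = (-661/4500) / (-661/225) = 1/20
check: Δy/Fy = (4043/4500) / (4043/225) = 1/20 ✓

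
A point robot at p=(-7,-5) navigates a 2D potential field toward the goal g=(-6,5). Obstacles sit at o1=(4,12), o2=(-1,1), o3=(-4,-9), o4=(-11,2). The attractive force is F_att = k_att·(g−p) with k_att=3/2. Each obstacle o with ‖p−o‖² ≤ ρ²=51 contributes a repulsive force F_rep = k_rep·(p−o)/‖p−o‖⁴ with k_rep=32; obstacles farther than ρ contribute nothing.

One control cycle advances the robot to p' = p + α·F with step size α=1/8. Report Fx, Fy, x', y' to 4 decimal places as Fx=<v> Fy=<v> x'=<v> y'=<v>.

Fx=1.3464 Fy=15.2048 x'=-6.8317 y'=-3.0994

F_att = 3/2·(g−p) = 3/2·(1,10) = (1.5000,15.0000)
o1: d²=410 > ρ²=51 → inactive
o2: d²=72 > ρ²=51 → inactive
o3: d²=25 ≤ ρ²=51; F_rep = 32·(-3,4)/25² = (-0.1536,0.2048)
o4: d²=65 > ρ²=51 → inactive
F = F_att + ΣF_rep = (1.3464,15.2048)
p' = p + 1/8·F = (-6.8317,-3.0994)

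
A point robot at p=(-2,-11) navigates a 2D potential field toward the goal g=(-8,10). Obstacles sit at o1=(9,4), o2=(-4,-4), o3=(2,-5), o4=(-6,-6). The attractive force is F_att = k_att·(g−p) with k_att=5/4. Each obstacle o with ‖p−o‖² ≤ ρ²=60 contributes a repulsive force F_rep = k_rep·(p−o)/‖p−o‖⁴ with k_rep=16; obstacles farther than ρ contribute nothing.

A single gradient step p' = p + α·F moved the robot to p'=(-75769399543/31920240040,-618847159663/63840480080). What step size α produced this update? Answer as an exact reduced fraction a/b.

α = 1/20

F_att = 5/4·(g−p) = 5/4·(-6,21) = (-7.5000,26.2500)
o1: d²=346 > ρ²=60 → inactive
o2: d²=53 ≤ ρ²=60; F_rep = 16·(2,-7)/53² = (0.0114,-0.0399)
o3: d²=52 ≤ ρ²=60; F_rep = 16·(-4,-6)/52² = (-0.0237,-0.0355)
o4: d²=41 ≤ ρ²=60; F_rep = 16·(4,-5)/41² = (0.0381,-0.0476)
F = F_att + ΣF_rep = (-7.4742,26.1270)
Δp = p'−p = (-0.3737,1.3064); α = Δx/Fx = (-11928919463/31920240040) / (-11928919463/1596012002) = 1/20
check: Δy/Fy = (83398121217/63840480080) / (83398121217/3192024004) = 1/20 ✓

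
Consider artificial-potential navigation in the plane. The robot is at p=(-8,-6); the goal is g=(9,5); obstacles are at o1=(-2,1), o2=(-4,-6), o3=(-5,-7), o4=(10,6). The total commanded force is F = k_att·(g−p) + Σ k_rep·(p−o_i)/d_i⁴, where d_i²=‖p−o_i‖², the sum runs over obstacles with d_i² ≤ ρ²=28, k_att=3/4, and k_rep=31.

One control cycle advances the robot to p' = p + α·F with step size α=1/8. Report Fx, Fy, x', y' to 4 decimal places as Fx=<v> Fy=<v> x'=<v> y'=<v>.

F_att = 3/4·(g−p) = 3/4·(17,11) = (12.7500,8.2500)
o1: d²=85 > ρ²=28 → inactive
o2: d²=16 ≤ ρ²=28; F_rep = 31·(-4,0)/16² = (-0.4844,0.0000)
o3: d²=10 ≤ ρ²=28; F_rep = 31·(-3,1)/10² = (-0.9300,0.3100)
o4: d²=468 > ρ²=28 → inactive
F = F_att + ΣF_rep = (11.3356,8.5600)
p' = p + 1/8·F = (-6.5830,-4.9300)

Fx=11.3356 Fy=8.5600 x'=-6.5830 y'=-4.9300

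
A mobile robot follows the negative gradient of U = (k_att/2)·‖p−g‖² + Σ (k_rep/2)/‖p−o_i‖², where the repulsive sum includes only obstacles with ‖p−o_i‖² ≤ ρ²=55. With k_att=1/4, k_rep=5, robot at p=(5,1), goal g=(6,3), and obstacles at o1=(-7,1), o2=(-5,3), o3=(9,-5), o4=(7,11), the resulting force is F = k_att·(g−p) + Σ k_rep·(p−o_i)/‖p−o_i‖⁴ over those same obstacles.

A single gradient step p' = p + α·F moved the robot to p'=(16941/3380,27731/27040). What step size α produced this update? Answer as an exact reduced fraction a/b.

F_att = 1/4·(g−p) = 1/4·(1,2) = (0.2500,0.5000)
o1: d²=144 > ρ²=55 → inactive
o2: d²=104 > ρ²=55 → inactive
o3: d²=52 ≤ ρ²=55; F_rep = 5·(-4,6)/52² = (-0.0074,0.0111)
o4: d²=104 > ρ²=55 → inactive
F = F_att + ΣF_rep = (0.2426,0.5111)
Δp = p'−p = (0.0121,0.0256); α = Δx/Fx = (41/3380) / (41/169) = 1/20
check: Δy/Fy = (691/27040) / (691/1352) = 1/20 ✓

α = 1/20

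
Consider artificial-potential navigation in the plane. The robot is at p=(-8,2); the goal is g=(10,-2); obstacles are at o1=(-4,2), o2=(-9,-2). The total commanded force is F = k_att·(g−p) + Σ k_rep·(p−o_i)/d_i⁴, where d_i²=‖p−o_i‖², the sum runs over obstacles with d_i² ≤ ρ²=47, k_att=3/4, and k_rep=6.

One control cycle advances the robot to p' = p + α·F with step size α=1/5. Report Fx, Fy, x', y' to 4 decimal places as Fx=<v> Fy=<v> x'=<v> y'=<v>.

Fx=13.4270 Fy=-2.9170 x'=-5.3146 y'=1.4166

F_att = 3/4·(g−p) = 3/4·(18,-4) = (13.5000,-3.0000)
o1: d²=16 ≤ ρ²=47; F_rep = 6·(-4,0)/16² = (-0.0938,0.0000)
o2: d²=17 ≤ ρ²=47; F_rep = 6·(1,4)/17² = (0.0208,0.0830)
F = F_att + ΣF_rep = (13.4270,-2.9170)
p' = p + 1/5·F = (-5.3146,1.4166)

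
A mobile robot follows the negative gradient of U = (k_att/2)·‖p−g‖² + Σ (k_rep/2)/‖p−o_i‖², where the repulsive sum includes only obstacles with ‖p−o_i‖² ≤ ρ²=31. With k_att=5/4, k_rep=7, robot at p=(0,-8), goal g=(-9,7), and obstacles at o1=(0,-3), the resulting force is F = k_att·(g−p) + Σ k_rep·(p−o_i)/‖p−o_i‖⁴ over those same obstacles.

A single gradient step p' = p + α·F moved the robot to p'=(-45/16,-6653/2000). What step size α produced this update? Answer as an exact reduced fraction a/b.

F_att = 5/4·(g−p) = 5/4·(-9,15) = (-11.2500,18.7500)
o1: d²=25 ≤ ρ²=31; F_rep = 7·(0,-5)/25² = (0.0000,-0.0560)
F = F_att + ΣF_rep = (-11.2500,18.6940)
Δp = p'−p = (-2.8125,4.6735); α = Δx/Fx = (-45/16) / (-45/4) = 1/4
check: Δy/Fy = (9347/2000) / (9347/500) = 1/4 ✓

α = 1/4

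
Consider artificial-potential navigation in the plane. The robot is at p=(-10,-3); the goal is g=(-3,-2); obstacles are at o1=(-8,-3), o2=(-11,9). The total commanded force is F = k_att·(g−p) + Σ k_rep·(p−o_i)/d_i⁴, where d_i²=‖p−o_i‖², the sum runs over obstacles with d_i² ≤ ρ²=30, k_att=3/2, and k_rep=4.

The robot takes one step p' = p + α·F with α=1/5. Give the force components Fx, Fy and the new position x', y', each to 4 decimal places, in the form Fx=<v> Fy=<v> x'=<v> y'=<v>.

Fx=10.0000 Fy=1.5000 x'=-8.0000 y'=-2.7000

F_att = 3/2·(g−p) = 3/2·(7,1) = (10.5000,1.5000)
o1: d²=4 ≤ ρ²=30; F_rep = 4·(-2,0)/4² = (-0.5000,0.0000)
o2: d²=145 > ρ²=30 → inactive
F = F_att + ΣF_rep = (10.0000,1.5000)
p' = p + 1/5·F = (-8.0000,-2.7000)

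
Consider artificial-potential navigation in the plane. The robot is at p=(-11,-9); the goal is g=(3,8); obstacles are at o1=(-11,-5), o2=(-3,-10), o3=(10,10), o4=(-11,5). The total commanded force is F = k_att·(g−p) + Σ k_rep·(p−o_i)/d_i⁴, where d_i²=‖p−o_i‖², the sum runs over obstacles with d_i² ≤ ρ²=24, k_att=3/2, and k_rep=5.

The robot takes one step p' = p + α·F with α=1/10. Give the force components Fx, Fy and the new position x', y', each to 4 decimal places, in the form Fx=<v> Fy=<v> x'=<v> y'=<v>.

Fx=21.0000 Fy=25.4219 x'=-8.9000 y'=-6.4578

F_att = 3/2·(g−p) = 3/2·(14,17) = (21.0000,25.5000)
o1: d²=16 ≤ ρ²=24; F_rep = 5·(0,-4)/16² = (0.0000,-0.0781)
o2: d²=65 > ρ²=24 → inactive
o3: d²=802 > ρ²=24 → inactive
o4: d²=196 > ρ²=24 → inactive
F = F_att + ΣF_rep = (21.0000,25.4219)
p' = p + 1/10·F = (-8.9000,-6.4578)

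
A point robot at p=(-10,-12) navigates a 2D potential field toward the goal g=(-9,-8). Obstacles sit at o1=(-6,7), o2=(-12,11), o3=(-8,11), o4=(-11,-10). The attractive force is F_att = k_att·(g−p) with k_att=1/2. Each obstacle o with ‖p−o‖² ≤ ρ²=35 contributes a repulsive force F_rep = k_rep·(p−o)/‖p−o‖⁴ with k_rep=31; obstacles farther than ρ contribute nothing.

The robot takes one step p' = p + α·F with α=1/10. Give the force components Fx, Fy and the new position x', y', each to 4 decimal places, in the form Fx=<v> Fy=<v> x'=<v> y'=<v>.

F_att = 1/2·(g−p) = 1/2·(1,4) = (0.5000,2.0000)
o1: d²=377 > ρ²=35 → inactive
o2: d²=533 > ρ²=35 → inactive
o3: d²=533 > ρ²=35 → inactive
o4: d²=5 ≤ ρ²=35; F_rep = 31·(1,-2)/5² = (1.2400,-2.4800)
F = F_att + ΣF_rep = (1.7400,-0.4800)
p' = p + 1/10·F = (-9.8260,-12.0480)

Fx=1.7400 Fy=-0.4800 x'=-9.8260 y'=-12.0480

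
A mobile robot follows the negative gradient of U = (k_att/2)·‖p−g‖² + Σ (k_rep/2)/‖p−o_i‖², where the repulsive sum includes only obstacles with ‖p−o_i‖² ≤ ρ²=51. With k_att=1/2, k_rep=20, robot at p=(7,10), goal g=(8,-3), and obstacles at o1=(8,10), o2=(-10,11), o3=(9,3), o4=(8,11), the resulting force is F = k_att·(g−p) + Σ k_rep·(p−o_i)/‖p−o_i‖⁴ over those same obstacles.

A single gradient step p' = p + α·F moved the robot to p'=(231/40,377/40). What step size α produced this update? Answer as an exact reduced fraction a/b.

F_att = 1/2·(g−p) = 1/2·(1,-13) = (0.5000,-6.5000)
o1: d²=1 ≤ ρ²=51; F_rep = 20·(-1,0)/1² = (-20.0000,0.0000)
o2: d²=290 > ρ²=51 → inactive
o3: d²=53 > ρ²=51 → inactive
o4: d²=2 ≤ ρ²=51; F_rep = 20·(-1,-1)/2² = (-5.0000,-5.0000)
F = F_att + ΣF_rep = (-24.5000,-11.5000)
Δp = p'−p = (-1.2250,-0.5750); α = Δx/Fx = (-49/40) / (-49/2) = 1/20
check: Δy/Fy = (-23/40) / (-23/2) = 1/20 ✓

α = 1/20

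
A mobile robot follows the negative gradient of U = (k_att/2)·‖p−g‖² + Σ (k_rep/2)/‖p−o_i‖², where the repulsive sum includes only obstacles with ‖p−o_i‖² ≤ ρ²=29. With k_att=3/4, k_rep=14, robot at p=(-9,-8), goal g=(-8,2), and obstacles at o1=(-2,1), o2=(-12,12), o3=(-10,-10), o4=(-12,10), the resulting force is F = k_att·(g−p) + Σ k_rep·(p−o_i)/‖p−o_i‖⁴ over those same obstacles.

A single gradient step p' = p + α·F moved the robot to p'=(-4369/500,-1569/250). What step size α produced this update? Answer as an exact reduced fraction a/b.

α = 1/5

F_att = 3/4·(g−p) = 3/4·(1,10) = (0.7500,7.5000)
o1: d²=130 > ρ²=29 → inactive
o2: d²=409 > ρ²=29 → inactive
o3: d²=5 ≤ ρ²=29; F_rep = 14·(1,2)/5² = (0.5600,1.1200)
o4: d²=333 > ρ²=29 → inactive
F = F_att + ΣF_rep = (1.3100,8.6200)
Δp = p'−p = (0.2620,1.7240); α = Δx/Fx = (131/500) / (131/100) = 1/5
check: Δy/Fy = (431/250) / (431/50) = 1/5 ✓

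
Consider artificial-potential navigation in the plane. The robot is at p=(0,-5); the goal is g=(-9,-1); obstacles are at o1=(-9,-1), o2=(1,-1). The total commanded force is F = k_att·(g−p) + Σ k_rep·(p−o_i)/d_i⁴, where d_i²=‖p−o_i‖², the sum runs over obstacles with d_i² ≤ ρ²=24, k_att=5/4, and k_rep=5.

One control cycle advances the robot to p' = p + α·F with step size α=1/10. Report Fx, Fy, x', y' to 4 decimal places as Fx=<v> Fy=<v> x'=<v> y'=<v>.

F_att = 5/4·(g−p) = 5/4·(-9,4) = (-11.2500,5.0000)
o1: d²=97 > ρ²=24 → inactive
o2: d²=17 ≤ ρ²=24; F_rep = 5·(-1,-4)/17² = (-0.0173,-0.0692)
F = F_att + ΣF_rep = (-11.2673,4.9308)
p' = p + 1/10·F = (-1.1267,-4.5069)

Fx=-11.2673 Fy=4.9308 x'=-1.1267 y'=-4.5069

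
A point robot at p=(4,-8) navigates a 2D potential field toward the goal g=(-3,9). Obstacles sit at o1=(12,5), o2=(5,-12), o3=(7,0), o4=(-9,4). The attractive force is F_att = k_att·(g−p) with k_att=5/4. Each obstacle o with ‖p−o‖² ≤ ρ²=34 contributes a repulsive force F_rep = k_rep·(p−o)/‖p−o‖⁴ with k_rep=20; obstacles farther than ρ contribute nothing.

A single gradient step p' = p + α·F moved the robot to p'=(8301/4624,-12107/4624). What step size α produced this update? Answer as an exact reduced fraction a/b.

F_att = 5/4·(g−p) = 5/4·(-7,17) = (-8.7500,21.2500)
o1: d²=233 > ρ²=34 → inactive
o2: d²=17 ≤ ρ²=34; F_rep = 20·(-1,4)/17² = (-0.0692,0.2768)
o3: d²=73 > ρ²=34 → inactive
o4: d²=313 > ρ²=34 → inactive
F = F_att + ΣF_rep = (-8.8192,21.5268)
Δp = p'−p = (-2.2048,5.3817); α = Δx/Fx = (-10195/4624) / (-10195/1156) = 1/4
check: Δy/Fy = (24885/4624) / (24885/1156) = 1/4 ✓

α = 1/4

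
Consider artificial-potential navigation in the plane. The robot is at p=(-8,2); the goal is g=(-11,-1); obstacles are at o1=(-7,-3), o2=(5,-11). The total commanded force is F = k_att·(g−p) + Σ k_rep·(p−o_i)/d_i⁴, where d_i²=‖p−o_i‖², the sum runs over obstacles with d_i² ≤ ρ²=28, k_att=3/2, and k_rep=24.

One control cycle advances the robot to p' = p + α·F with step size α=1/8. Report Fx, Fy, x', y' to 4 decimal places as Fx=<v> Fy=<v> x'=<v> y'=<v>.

Fx=-4.5355 Fy=-4.3225 x'=-8.5669 y'=1.4597

F_att = 3/2·(g−p) = 3/2·(-3,-3) = (-4.5000,-4.5000)
o1: d²=26 ≤ ρ²=28; F_rep = 24·(-1,5)/26² = (-0.0355,0.1775)
o2: d²=338 > ρ²=28 → inactive
F = F_att + ΣF_rep = (-4.5355,-4.3225)
p' = p + 1/8·F = (-8.5669,1.4597)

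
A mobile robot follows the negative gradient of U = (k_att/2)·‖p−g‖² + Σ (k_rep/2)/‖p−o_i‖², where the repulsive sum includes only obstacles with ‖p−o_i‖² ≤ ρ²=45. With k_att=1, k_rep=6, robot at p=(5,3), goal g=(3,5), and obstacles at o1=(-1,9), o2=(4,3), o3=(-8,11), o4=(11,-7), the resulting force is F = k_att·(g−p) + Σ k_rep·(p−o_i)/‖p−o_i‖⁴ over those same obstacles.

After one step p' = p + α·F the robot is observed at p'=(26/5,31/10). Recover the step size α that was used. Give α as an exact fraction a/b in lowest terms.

F_att = 1·(g−p) = 1·(-2,2) = (-2.0000,2.0000)
o1: d²=72 > ρ²=45 → inactive
o2: d²=1 ≤ ρ²=45; F_rep = 6·(1,0)/1² = (6.0000,0.0000)
o3: d²=233 > ρ²=45 → inactive
o4: d²=136 > ρ²=45 → inactive
F = F_att + ΣF_rep = (4.0000,2.0000)
Δp = p'−p = (0.2000,0.1000); α = Δx/Fx = (1/5) / (4) = 1/20
check: Δy/Fy = (1/10) / (2) = 1/20 ✓

α = 1/20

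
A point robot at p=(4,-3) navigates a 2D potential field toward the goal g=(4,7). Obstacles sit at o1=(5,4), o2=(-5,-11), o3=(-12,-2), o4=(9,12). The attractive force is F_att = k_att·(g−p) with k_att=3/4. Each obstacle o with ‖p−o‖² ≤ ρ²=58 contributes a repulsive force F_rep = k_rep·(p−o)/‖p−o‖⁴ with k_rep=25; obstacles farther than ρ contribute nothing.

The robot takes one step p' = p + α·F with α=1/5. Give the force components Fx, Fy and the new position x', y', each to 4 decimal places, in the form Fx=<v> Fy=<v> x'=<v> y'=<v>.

F_att = 3/4·(g−p) = 3/4·(0,10) = (0.0000,7.5000)
o1: d²=50 ≤ ρ²=58; F_rep = 25·(-1,-7)/50² = (-0.0100,-0.0700)
o2: d²=145 > ρ²=58 → inactive
o3: d²=257 > ρ²=58 → inactive
o4: d²=250 > ρ²=58 → inactive
F = F_att + ΣF_rep = (-0.0100,7.4300)
p' = p + 1/5·F = (3.9980,-1.5140)

Fx=-0.0100 Fy=7.4300 x'=3.9980 y'=-1.5140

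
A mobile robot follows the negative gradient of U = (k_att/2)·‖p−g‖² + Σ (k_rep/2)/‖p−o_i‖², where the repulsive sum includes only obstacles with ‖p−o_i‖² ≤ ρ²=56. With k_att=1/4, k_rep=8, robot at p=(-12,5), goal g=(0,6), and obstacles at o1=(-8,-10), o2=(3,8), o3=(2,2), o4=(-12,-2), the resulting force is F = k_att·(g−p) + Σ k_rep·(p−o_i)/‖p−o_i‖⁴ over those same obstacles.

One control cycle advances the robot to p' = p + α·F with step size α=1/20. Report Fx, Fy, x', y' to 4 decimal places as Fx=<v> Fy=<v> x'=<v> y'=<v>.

Fx=3.0000 Fy=0.2733 x'=-11.8500 y'=5.0137

F_att = 1/4·(g−p) = 1/4·(12,1) = (3.0000,0.2500)
o1: d²=241 > ρ²=56 → inactive
o2: d²=234 > ρ²=56 → inactive
o3: d²=205 > ρ²=56 → inactive
o4: d²=49 ≤ ρ²=56; F_rep = 8·(0,7)/49² = (0.0000,0.0233)
F = F_att + ΣF_rep = (3.0000,0.2733)
p' = p + 1/20·F = (-11.8500,5.0137)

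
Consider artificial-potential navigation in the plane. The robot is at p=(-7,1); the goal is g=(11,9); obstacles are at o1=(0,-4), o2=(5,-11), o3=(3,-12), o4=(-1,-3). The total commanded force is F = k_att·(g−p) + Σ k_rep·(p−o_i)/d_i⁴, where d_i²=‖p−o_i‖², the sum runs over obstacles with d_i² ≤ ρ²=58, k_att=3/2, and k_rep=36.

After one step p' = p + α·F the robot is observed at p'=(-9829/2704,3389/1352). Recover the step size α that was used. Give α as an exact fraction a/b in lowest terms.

F_att = 3/2·(g−p) = 3/2·(18,8) = (27.0000,12.0000)
o1: d²=74 > ρ²=58 → inactive
o2: d²=288 > ρ²=58 → inactive
o3: d²=269 > ρ²=58 → inactive
o4: d²=52 ≤ ρ²=58; F_rep = 36·(-6,4)/52² = (-0.0799,0.0533)
F = F_att + ΣF_rep = (26.9201,12.0533)
Δp = p'−p = (3.3650,1.5067); α = Δx/Fx = (9099/2704) / (9099/338) = 1/8
check: Δy/Fy = (2037/1352) / (2037/169) = 1/8 ✓

α = 1/8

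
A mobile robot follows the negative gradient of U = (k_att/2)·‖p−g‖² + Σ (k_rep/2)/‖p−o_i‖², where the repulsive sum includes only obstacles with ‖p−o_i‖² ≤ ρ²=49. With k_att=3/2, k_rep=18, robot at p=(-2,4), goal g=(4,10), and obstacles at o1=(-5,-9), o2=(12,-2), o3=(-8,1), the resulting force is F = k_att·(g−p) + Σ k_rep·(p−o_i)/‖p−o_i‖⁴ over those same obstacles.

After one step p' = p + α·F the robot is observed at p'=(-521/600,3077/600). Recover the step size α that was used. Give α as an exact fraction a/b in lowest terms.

α = 1/8

F_att = 3/2·(g−p) = 3/2·(6,6) = (9.0000,9.0000)
o1: d²=178 > ρ²=49 → inactive
o2: d²=232 > ρ²=49 → inactive
o3: d²=45 ≤ ρ²=49; F_rep = 18·(6,3)/45² = (0.0533,0.0267)
F = F_att + ΣF_rep = (9.0533,9.0267)
Δp = p'−p = (1.1317,1.1283); α = Δx/Fx = (679/600) / (679/75) = 1/8
check: Δy/Fy = (677/600) / (677/75) = 1/8 ✓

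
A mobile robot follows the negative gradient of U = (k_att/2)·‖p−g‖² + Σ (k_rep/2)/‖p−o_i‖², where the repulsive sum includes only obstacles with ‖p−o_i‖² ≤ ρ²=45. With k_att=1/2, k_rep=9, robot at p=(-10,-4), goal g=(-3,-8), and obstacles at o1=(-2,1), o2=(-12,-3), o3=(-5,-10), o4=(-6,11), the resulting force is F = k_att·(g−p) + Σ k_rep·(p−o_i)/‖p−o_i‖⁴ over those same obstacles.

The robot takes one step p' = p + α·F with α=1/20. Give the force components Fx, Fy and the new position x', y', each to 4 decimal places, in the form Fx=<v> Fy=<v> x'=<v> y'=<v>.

F_att = 1/2·(g−p) = 1/2·(7,-4) = (3.5000,-2.0000)
o1: d²=89 > ρ²=45 → inactive
o2: d²=5 ≤ ρ²=45; F_rep = 9·(2,-1)/5² = (0.7200,-0.3600)
o3: d²=61 > ρ²=45 → inactive
o4: d²=241 > ρ²=45 → inactive
F = F_att + ΣF_rep = (4.2200,-2.3600)
p' = p + 1/20·F = (-9.7890,-4.1180)

Fx=4.2200 Fy=-2.3600 x'=-9.7890 y'=-4.1180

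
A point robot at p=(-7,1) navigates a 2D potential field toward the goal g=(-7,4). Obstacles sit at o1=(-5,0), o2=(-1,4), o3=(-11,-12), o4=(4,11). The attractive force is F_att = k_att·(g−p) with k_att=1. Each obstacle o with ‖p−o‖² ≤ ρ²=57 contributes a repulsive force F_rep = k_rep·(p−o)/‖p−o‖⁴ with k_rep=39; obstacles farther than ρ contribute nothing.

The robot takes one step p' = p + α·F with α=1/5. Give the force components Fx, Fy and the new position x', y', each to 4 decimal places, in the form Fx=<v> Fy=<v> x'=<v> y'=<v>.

F_att = 1·(g−p) = 1·(0,3) = (0.0000,3.0000)
o1: d²=5 ≤ ρ²=57; F_rep = 39·(-2,1)/5² = (-3.1200,1.5600)
o2: d²=45 ≤ ρ²=57; F_rep = 39·(-6,-3)/45² = (-0.1156,-0.0578)
o3: d²=185 > ρ²=57 → inactive
o4: d²=221 > ρ²=57 → inactive
F = F_att + ΣF_rep = (-3.2356,4.5022)
p' = p + 1/5·F = (-7.6471,1.9004)

Fx=-3.2356 Fy=4.5022 x'=-7.6471 y'=1.9004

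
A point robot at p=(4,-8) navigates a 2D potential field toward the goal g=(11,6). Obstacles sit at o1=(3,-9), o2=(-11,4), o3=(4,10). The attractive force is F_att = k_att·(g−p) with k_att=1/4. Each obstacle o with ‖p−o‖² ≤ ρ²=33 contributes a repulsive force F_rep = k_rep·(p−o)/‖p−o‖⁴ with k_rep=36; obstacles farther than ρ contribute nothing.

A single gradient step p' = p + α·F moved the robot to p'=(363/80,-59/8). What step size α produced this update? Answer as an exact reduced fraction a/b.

α = 1/20

F_att = 1/4·(g−p) = 1/4·(7,14) = (1.7500,3.5000)
o1: d²=2 ≤ ρ²=33; F_rep = 36·(1,1)/2² = (9.0000,9.0000)
o2: d²=369 > ρ²=33 → inactive
o3: d²=324 > ρ²=33 → inactive
F = F_att + ΣF_rep = (10.7500,12.5000)
Δp = p'−p = (0.5375,0.6250); α = Δx/Fx = (43/80) / (43/4) = 1/20
check: Δy/Fy = (5/8) / (25/2) = 1/20 ✓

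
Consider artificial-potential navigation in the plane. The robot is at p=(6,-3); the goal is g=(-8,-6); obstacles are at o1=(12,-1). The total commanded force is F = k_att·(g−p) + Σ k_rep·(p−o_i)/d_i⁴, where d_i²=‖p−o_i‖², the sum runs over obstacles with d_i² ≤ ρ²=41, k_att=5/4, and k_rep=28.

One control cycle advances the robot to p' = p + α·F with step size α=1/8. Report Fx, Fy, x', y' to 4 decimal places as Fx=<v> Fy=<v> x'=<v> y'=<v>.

Fx=-17.6050 Fy=-3.7850 x'=3.7994 y'=-3.4731

F_att = 5/4·(g−p) = 5/4·(-14,-3) = (-17.5000,-3.7500)
o1: d²=40 ≤ ρ²=41; F_rep = 28·(-6,-2)/40² = (-0.1050,-0.0350)
F = F_att + ΣF_rep = (-17.6050,-3.7850)
p' = p + 1/8·F = (3.7994,-3.4731)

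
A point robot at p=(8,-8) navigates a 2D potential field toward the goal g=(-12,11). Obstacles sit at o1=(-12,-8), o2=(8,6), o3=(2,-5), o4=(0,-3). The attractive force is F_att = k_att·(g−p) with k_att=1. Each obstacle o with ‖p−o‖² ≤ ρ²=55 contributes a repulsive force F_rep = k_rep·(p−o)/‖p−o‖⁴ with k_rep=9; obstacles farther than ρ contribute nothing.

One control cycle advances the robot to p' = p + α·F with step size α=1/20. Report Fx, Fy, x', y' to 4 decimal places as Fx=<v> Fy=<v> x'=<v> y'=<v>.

Fx=-19.9733 Fy=18.9867 x'=7.0013 y'=-7.0507

F_att = 1·(g−p) = 1·(-20,19) = (-20.0000,19.0000)
o1: d²=400 > ρ²=55 → inactive
o2: d²=196 > ρ²=55 → inactive
o3: d²=45 ≤ ρ²=55; F_rep = 9·(6,-3)/45² = (0.0267,-0.0133)
o4: d²=89 > ρ²=55 → inactive
F = F_att + ΣF_rep = (-19.9733,18.9867)
p' = p + 1/20·F = (7.0013,-7.0507)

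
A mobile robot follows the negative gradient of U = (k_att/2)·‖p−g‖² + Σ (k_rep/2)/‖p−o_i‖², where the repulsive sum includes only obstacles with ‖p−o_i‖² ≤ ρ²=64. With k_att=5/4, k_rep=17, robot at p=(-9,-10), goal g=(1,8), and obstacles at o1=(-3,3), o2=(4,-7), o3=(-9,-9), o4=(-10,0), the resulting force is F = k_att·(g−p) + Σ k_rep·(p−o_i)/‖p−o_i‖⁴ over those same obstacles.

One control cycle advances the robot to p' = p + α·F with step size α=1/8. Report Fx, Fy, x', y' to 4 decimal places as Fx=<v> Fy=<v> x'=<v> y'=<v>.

Fx=12.5000 Fy=5.5000 x'=-7.4375 y'=-9.3125

F_att = 5/4·(g−p) = 5/4·(10,18) = (12.5000,22.5000)
o1: d²=205 > ρ²=64 → inactive
o2: d²=178 > ρ²=64 → inactive
o3: d²=1 ≤ ρ²=64; F_rep = 17·(0,-1)/1² = (0.0000,-17.0000)
o4: d²=101 > ρ²=64 → inactive
F = F_att + ΣF_rep = (12.5000,5.5000)
p' = p + 1/8·F = (-7.4375,-9.3125)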